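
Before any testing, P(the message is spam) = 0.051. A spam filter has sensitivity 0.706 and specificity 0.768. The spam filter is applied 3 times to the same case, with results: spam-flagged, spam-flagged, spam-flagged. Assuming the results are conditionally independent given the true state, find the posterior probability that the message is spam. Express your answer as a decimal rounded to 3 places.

Let H be the event that the message is spam; start with P(H) = 0.051. P('spam-flagged'|H) = 0.706, P('spam-flagged'|¬H) = 0.232.
Update on result 1 ('spam-flagged'): P(H) ← 0.706·0.0510 / (0.706·0.0510 + 0.232·0.9490) = 0.036006/0.25617 = 0.1406.
Update on result 2 ('spam-flagged'): P(H) ← 0.706·0.1406 / (0.706·0.1406 + 0.232·0.8594) = 0.099230/0.29862 = 0.3323.
Update on result 3 ('spam-flagged'): P(H) ← 0.706·0.3323 / (0.706·0.3323 + 0.232·0.6677) = 0.23460/0.38951 = 0.6023.

Posterior P(H) ≈ 0.602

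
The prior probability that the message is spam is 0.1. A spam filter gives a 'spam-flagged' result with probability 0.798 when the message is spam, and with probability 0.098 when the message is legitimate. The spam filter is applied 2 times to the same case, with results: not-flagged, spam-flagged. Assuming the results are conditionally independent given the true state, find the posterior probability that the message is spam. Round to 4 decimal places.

Posterior P(H) ≈ 0.1685

Let H be the event that the message is spam; start with P(H) = 0.1. P('spam-flagged'|H) = 0.798, P('spam-flagged'|¬H) = 0.098.
Update on result 1 ('not-flagged'): P(H) ← 0.202·0.1000 / (0.202·0.1000 + 0.902·0.9000) = 0.020200/0.83200 = 0.0243.
Update on result 2 ('spam-flagged'): P(H) ← 0.798·0.0243 / (0.798·0.0243 + 0.098·0.9757) = 0.019375/0.11500 = 0.1685.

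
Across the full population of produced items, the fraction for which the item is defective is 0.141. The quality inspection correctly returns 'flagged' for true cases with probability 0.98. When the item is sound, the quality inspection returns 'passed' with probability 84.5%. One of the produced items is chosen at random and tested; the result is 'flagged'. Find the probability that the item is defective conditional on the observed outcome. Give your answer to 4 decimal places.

Write H for 'the item is defective'. Prior odds H:¬H = 0.141/0.859 = 0.16414. For the 'flagged' outcome, the likelihood ratio is 0.98/0.155 = 6.3226.
Posterior odds = 0.16414 × 6.3226 = 1.0378, so P(H|E) = 1.0378/(1+1.0378) = 0.5093.

P(H | E) ≈ 0.5093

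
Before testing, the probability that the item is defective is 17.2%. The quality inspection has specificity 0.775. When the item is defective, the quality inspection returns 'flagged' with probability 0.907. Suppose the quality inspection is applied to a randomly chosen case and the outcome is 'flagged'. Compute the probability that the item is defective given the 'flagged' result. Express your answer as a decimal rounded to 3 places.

P(H | E) ≈ 0.456

Let H be the event that the item is defective. P(H) = 0.172, so P(¬H) = 0.828. With E the 'flagged' result, P(E|H) = 0.907 and P(E|¬H) = 0.225.
P(E) = 0.907·0.172 + 0.225·0.828 = 0.15600 + 0.18630 = 0.34230.
By Bayes' theorem, P(H|E) = 0.15600 / 0.34230 = 0.456.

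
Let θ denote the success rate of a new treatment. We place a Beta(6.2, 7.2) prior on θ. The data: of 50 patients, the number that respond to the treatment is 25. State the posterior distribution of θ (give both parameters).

The binomial likelihood is conjugate to the Beta prior: with 25 successes and 25 failures, the posterior is Beta(6.2+25, 7.2+25) = Beta(31.2, 32.2).

Posterior: Beta(31.2, 32.2)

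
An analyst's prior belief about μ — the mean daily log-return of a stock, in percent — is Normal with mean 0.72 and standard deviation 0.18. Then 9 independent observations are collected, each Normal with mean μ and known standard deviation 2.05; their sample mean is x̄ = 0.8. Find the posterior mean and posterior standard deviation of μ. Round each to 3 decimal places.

Posterior mean ≈ 0.725; posterior SD ≈ 0.174

With known σ, the Normal prior is conjugate. Weight on the data is w = (n/σ²)/(n/σ² + 1/τ₀²) = 2.14158/(2.14158+30.8642) = 0.064885.
Posterior mean = w·x̄ + (1−w)·μ₀ = 0.064885·0.8 + 0.93511·0.72 = 0.725. Posterior variance = 1/(2.14158+30.8642) = 0.0302977, so SD = 0.174.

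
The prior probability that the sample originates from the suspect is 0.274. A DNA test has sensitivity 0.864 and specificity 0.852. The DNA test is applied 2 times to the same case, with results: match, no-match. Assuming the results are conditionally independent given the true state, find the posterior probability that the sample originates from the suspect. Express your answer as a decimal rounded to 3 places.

With H the event that the sample originates from the suspect, the joint likelihood of the observed sequence is P(data|H) = 0.864·0.136 = 0.11750 and P(data|¬H) = 0.148·0.852 = 0.12610.
Bayes: P(H|data) = 0.274·0.11750 / (0.274·0.11750 + 0.726·0.12610) = 0.032196/0.12374 = 0.2602.

Posterior P(H) ≈ 0.260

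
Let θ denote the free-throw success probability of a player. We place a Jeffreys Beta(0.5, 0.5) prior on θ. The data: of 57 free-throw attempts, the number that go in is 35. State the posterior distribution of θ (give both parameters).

Posterior: Beta(35.5, 22.5)

The binomial likelihood is conjugate to the Beta prior: with 35 successes and 22 failures, the posterior is Beta(0.5+35, 0.5+22) = Beta(35.5, 22.5).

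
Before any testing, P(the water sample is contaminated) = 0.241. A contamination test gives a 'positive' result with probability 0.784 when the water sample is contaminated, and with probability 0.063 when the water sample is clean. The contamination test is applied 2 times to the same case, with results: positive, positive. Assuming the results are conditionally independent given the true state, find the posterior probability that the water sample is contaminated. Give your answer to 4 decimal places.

Posterior P(H) ≈ 0.9801

Let H be the event that the water sample is contaminated; start with P(H) = 0.241. P('positive'|H) = 0.784, P('positive'|¬H) = 0.063.
Update on result 1 ('positive'): P(H) ← 0.784·0.2410 / (0.784·0.2410 + 0.063·0.7590) = 0.18894/0.23676 = 0.7980.
Update on result 2 ('positive'): P(H) ← 0.784·0.7980 / (0.784·0.7980 + 0.063·0.2020) = 0.62566/0.63838 = 0.9801.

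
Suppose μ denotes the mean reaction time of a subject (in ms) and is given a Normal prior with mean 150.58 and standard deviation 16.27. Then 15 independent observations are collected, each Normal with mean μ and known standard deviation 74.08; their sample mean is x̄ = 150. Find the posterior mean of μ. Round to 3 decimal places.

Prior precision 1/τ₀² = 1/16.27² = 0.00377768; data precision n/σ² = 15/74.08² = 0.00273331.
Posterior precision = 0.00377768 + 0.00273331 = 0.00651099.
Posterior mean = (0.00377768·150.58 + 0.00273331·150) / 0.00651099 = 150.337.

Posterior mean ≈ 150.337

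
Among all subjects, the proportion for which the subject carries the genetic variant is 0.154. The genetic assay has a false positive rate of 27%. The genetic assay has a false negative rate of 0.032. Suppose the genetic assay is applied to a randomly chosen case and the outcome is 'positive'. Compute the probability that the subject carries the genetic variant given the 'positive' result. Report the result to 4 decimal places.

P(H | E) ≈ 0.3949

Write H for 'the subject carries the genetic variant'. Prior odds H:¬H = 0.154/0.846 = 0.18203. For the 'positive' outcome, the likelihood ratio is 0.968/0.27 = 3.5852.
Posterior odds = 0.18203 × 3.5852 = 0.65262, so P(H|E) = 0.65262/(1+0.65262) = 0.3949.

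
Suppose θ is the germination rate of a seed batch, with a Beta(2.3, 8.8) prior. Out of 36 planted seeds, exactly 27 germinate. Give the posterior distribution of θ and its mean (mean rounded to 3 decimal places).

Posterior: Beta(29.3, 17.8); mean ≈ 0.622

Observing 27 successes and 9 failures updates Beta(2.3, 8.8) by adding the success and failure counts to the two shape parameters: α = 2.3+27 = 29.3, β = 8.8+9 = 17.8.
E[θ | data] = 29.3/(29.3+17.8) = 0.622.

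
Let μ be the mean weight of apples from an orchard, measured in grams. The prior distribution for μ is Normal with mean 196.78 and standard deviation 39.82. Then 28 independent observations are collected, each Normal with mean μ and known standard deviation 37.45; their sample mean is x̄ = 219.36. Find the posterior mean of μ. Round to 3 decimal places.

Posterior mean ≈ 218.669

With known σ, the Normal prior is conjugate. Weight on the data is w = (n/σ²)/(n/σ² + 1/τ₀²) = 0.0199643/(0.0199643+0.00063066) = 0.96938.
Posterior mean = w·x̄ + (1−w)·μ₀ = 0.96938·219.36 + 0.030622·196.78 = 218.669.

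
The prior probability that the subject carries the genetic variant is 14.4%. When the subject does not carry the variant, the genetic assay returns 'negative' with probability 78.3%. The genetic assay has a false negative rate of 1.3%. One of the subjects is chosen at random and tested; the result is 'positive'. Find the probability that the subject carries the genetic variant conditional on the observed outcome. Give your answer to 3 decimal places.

Write H for 'the subject carries the genetic variant'. Prior odds H:¬H = 0.144/0.856 = 0.16822. For the 'positive' outcome, the likelihood ratio is 0.987/0.217 = 4.5484.
Posterior odds = 0.16822 × 4.5484 = 0.76515, so P(H|E) = 0.76515/(1+0.76515) = 0.433.

P(H | E) ≈ 0.433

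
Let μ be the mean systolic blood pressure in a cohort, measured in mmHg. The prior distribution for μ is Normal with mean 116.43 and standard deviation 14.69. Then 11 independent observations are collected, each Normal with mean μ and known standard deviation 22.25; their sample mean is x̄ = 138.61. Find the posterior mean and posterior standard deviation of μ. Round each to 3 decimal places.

Posterior mean ≈ 134.782; posterior SD ≈ 6.102

Prior precision 1/τ₀² = 1/14.69² = 0.00463400; data precision n/σ² = 11/22.25² = 0.0222194.
Posterior precision = 0.00463400 + 0.0222194 = 0.0268534, giving posterior SD = 1/√0.0268534 = 6.102.
Posterior mean = (0.00463400·116.43 + 0.0222194·138.61) / 0.0268534 = 134.782.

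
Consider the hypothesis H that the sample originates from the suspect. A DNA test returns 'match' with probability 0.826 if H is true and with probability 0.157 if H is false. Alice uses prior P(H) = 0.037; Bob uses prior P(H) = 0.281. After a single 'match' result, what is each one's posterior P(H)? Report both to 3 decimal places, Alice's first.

P('+'|H) = 0.826, P('+'|¬H) = 0.157.
Alice: numerator 0.826·0.037 = 0.030562; evidence = 0.030562+0.157·0.963 = 0.18175; posterior = 0.168.
Bob: numerator 0.826·0.281 = 0.23211; evidence = 0.23211+0.157·0.719 = 0.34499; posterior = 0.673.

Alice: 0.168; Bob: 0.673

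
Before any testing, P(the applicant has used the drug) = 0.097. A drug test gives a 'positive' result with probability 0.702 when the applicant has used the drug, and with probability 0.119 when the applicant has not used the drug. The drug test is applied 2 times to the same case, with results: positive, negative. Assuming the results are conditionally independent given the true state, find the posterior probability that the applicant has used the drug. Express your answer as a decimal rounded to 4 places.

Let H be the event that the applicant has used the drug; start with P(H) = 0.097. P('positive'|H) = 0.702, P('positive'|¬H) = 0.119.
Update on result 1 ('positive'): P(H) ← 0.702·0.0970 / (0.702·0.0970 + 0.119·0.9030) = 0.068094/0.17555 = 0.3879.
Update on result 2 ('negative'): P(H) ← 0.298·0.3879 / (0.298·0.3879 + 0.881·0.6121) = 0.11559/0.65486 = 0.1765.

Posterior P(H) ≈ 0.1765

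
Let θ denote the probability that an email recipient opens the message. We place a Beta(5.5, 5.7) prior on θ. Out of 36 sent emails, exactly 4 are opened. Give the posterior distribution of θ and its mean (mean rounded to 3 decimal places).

Observing 4 successes and 32 failures updates Beta(5.5, 5.7) by adding the success and failure counts to the two shape parameters: α = 5.5+4 = 9.5, β = 5.7+32 = 37.7.
Posterior mean = α/(α+β) = 9.5/47.2 = 0.201.

Posterior: Beta(9.5, 37.7); mean ≈ 0.201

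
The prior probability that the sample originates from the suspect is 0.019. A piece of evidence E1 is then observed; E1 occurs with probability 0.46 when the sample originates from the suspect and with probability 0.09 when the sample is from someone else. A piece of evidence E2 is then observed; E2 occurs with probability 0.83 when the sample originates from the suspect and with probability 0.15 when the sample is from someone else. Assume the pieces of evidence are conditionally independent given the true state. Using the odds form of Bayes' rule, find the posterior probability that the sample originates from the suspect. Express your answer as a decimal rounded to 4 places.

Prior odds = 0.019/(1−0.019) = 0.019368. In log-odds, ln(0.019368) = -3.9441.
Add log likelihood ratios: ln(5.1111) + ln(5.5333) = 3.3422.
Posterior log-odds = -0.60193, so posterior odds = exp(-0.60193) = 0.54776. Converting, P(H|E) = 0.54776/1.5478 = 0.3539.

Posterior probability ≈ 0.3539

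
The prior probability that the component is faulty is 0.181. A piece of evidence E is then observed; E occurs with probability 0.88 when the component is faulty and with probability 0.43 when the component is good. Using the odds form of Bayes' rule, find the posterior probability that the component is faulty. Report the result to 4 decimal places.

Prior odds = 0.181/(1−0.181) = 0.22100.
Likelihood ratio for E = 0.88/0.43 = 2.0465.
Posterior odds = prior odds × LR = 0.45228.
Posterior probability = odds/(1+odds) = 0.45228/1.4523 = 0.3114.

Posterior probability ≈ 0.3114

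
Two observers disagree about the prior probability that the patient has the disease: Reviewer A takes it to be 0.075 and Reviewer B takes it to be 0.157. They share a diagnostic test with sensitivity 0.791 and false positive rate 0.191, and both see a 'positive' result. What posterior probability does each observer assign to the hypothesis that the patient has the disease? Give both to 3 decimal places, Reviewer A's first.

Reviewer A: 0.251; Reviewer B: 0.435

The likelihood ratio for a 'positive' result is 0.791/0.191 = 4.1414.
Reviewer A: prior odds 0.075/0.925 = 0.081081; posterior odds 0.33579; posterior probability 0.251.
Reviewer B: prior odds 0.157/0.843 = 0.18624; posterior odds 0.77129; posterior probability 0.435.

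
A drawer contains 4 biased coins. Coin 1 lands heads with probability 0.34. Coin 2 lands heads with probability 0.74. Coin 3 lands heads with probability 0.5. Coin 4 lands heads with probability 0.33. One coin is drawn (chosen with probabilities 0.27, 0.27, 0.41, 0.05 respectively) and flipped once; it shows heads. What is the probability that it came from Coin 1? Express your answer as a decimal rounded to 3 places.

Posterior probability ≈ 0.179

Tabulate prior·likelihood by source: [1] prior 0.27, lik 0.34, product 0.09180; [2] prior 0.27, lik 0.74, product 0.1998; [3] prior 0.41, lik 0.5, product 0.2050; [4] prior 0.05, lik 0.33, product 0.01650.
Normalizing constant = 0.51310; the posterior for Coin 1 is its product over the sum, 0.09180/0.51310 = 0.179.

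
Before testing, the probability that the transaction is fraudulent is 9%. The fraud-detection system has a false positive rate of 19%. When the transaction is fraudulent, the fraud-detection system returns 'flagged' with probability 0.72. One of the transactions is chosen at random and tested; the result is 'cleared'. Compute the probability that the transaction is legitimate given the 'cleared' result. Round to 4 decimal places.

Let H be the event that the transaction is fraudulent. P(H) = 0.09, so P(¬H) = 0.91. With E the 'cleared' result, P(E|H) = 0.28 and P(E|¬H) = 0.81.
P(E) = 0.28·0.09 + 0.81·0.91 = 0.025200 + 0.73710 = 0.76230.
By Bayes' theorem, P(H|E) = 0.025200 / 0.76230 = 0.0331. Hence P(¬H|E) = 1 − 0.0331 = 0.9669.

P(¬H | E) ≈ 0.9669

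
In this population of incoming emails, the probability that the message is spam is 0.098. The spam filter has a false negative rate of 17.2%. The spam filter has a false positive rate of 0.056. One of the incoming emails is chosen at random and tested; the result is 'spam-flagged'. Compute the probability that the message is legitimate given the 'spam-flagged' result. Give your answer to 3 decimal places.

Write H for 'the message is spam'. Prior odds H:¬H = 0.098/0.902 = 0.10865. For the 'spam-flagged' outcome, the likelihood ratio is 0.828/0.056 = 14.786.
Posterior odds = 0.10865 × 14.786 = 1.6064, so P(H|E) = 1.6064/(1+1.6064) = 0.616. Then P(¬H|E) = 1 − 0.616 = 0.384.

P(¬H | E) ≈ 0.384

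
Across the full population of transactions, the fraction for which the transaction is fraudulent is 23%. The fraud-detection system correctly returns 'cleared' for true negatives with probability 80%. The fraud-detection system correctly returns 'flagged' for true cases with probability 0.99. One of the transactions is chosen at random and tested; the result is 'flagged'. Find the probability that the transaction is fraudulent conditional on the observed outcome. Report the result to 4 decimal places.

Write H for 'the transaction is fraudulent'. Prior odds H:¬H = 0.23/0.77 = 0.29870. For the 'flagged' outcome, the likelihood ratio is 0.99/0.2 = 4.9500.
Posterior odds = 0.29870 × 4.9500 = 1.4786, so P(H|E) = 1.4786/(1+1.4786) = 0.5965.

P(H | E) ≈ 0.5965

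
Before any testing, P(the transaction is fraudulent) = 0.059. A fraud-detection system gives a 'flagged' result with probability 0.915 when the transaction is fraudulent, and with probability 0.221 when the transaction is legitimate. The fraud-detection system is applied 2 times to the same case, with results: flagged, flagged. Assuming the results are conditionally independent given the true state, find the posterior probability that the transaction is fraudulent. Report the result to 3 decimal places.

Let H be the event that the transaction is fraudulent; start with P(H) = 0.059. P('flagged'|H) = 0.915, P('flagged'|¬H) = 0.221.
Update on result 1 ('flagged'): P(H) ← 0.915·0.0590 / (0.915·0.0590 + 0.221·0.9410) = 0.053985/0.26195 = 0.2061.
Update on result 2 ('flagged'): P(H) ← 0.915·0.2061 / (0.915·0.2061 + 0.221·0.7939) = 0.18857/0.36403 = 0.5180.

Posterior P(H) ≈ 0.518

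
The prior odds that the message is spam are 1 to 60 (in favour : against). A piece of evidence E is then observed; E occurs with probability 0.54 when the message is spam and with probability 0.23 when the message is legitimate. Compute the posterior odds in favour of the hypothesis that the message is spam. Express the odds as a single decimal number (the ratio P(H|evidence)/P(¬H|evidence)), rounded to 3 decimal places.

Posterior odds ≈ 0.039

Prior odds = 1/60 = 0.016667. In log-odds, ln(0.016667) = -4.0943.
Add log likelihood ratio: ln(2.3478) = 0.85349.
Posterior log-odds = -3.2409, so posterior odds = exp(-3.2409) = 0.039130.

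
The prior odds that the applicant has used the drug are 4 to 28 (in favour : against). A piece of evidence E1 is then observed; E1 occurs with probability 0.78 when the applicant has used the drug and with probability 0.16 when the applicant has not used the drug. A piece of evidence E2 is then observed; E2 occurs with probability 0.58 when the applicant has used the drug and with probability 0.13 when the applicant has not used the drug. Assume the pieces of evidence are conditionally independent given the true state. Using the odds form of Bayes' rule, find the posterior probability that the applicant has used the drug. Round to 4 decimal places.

Posterior probability ≈ 0.7565

Prior odds = 4/28 = 0.14286.
Likelihood ratio for E1 = 0.78/0.16 = 4.8750.
Likelihood ratio for E2 = 0.58/0.13 = 4.4615.
Posterior odds = prior odds × LR₁ × LR₂ = 3.1071.
Posterior probability = odds/(1+odds) = 3.1071/4.1071 = 0.7565.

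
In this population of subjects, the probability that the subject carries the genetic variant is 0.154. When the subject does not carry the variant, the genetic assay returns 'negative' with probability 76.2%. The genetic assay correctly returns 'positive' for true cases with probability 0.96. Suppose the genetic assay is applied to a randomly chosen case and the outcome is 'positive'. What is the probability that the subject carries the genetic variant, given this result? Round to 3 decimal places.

P(H | E) ≈ 0.423

Write H for 'the subject carries the genetic variant'. Prior odds H:¬H = 0.154/0.846 = 0.18203. For the 'positive' outcome, the likelihood ratio is 0.96/0.238 = 4.0336.
Posterior odds = 0.18203 × 4.0336 = 0.73425, so P(H|E) = 0.73425/(1+0.73425) = 0.423.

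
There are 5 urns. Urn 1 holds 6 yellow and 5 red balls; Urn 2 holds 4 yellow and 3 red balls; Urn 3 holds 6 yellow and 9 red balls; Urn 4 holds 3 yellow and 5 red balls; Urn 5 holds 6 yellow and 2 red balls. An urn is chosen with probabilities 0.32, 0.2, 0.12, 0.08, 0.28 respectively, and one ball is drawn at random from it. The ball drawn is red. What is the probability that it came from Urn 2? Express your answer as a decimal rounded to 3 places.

Posterior probability ≈ 0.203

P(red|Urn 1) = 0.4545; P(red|Urn 2) = 0.4286; P(red|Urn 3) = 0.6; P(red|Urn 4) = 0.625; P(red|Urn 5) = 0.25.
Prior × likelihood for each source: 0.32·0.4545=0.1455, 0.2·0.4286=0.08571, 0.12·0.6=0.07200, 0.08·0.625=0.05000, 0.28·0.25=0.07000. Summing gives P(red) = 0.42317.
P(Urn 2 | red) = 0.08571 / 0.42317 = 0.203.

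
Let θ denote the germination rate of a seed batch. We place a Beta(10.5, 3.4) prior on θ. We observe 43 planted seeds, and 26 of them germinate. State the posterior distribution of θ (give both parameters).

Posterior: Beta(36.5, 20.4)

Observing 26 successes and 17 failures updates Beta(10.5, 3.4) by adding the success and failure counts to the two shape parameters: α = 10.5+26 = 36.5, β = 3.4+17 = 20.4.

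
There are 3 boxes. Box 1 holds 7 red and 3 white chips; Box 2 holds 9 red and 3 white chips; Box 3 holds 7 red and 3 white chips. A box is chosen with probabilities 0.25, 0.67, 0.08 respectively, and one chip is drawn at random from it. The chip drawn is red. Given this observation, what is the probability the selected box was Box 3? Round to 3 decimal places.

Posterior probability ≈ 0.076

P(red|Box 1) = 0.7; P(red|Box 2) = 0.75; P(red|Box 3) = 0.7.
Prior × likelihood for each source: 0.25·0.7=0.1750, 0.67·0.75=0.5025, 0.08·0.7=0.05600. Summing gives P(red) = 0.73350.
P(Box 3 | red) = 0.05600 / 0.73350 = 0.076.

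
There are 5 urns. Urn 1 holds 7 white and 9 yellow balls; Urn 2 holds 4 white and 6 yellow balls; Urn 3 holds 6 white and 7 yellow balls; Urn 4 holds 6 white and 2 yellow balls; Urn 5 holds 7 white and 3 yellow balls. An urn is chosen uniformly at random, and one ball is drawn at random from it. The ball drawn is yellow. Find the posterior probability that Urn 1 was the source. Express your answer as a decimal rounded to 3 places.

Posterior probability ≈ 0.250

Tabulate prior·likelihood by source: [1] prior 0.2, lik 0.5625, product 0.1125; [2] prior 0.2, lik 0.6, product 0.1200; [3] prior 0.2, lik 0.5385, product 0.1077; [4] prior 0.2, lik 0.25, product 0.05000; [5] prior 0.2, lik 0.3, product 0.06000.
Normalizing constant = 0.45019; the posterior for Urn 1 is its product over the sum, 0.1125/0.45019 = 0.250.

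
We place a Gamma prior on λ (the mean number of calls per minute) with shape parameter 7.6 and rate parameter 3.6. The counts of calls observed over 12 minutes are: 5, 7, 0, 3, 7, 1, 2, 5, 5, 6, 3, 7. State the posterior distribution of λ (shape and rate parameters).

Posterior: Gamma(shape=58.6, rate=15.6)

The Poisson likelihood adds the total count to the shape and the number of exposure periods to the rate. Here ∑xᵢ = 51 and n = 12, so shape 7.6→58.6 and rate 3.6→15.6.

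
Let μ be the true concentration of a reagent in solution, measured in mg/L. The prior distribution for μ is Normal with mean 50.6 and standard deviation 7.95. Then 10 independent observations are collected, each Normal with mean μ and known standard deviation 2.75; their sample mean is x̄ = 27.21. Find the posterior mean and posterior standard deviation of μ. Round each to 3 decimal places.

Prior precision 1/τ₀² = 1/7.95² = 0.0158222; data precision n/σ² = 10/2.75² = 1.32231.
Posterior precision = 0.0158222 + 1.32231 = 1.33814, giving posterior SD = 1/√1.33814 = 0.864.
Posterior mean = (0.0158222·50.6 + 1.32231·27.21) / 1.33814 = 27.487.

Posterior mean ≈ 27.487; posterior SD ≈ 0.864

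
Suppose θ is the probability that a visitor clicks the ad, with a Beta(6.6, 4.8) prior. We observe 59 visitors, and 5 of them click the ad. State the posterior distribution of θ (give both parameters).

The binomial likelihood is conjugate to the Beta prior: with 5 successes and 54 failures, the posterior is Beta(6.6+5, 4.8+54) = Beta(11.6, 58.8).

Posterior: Beta(11.6, 58.8)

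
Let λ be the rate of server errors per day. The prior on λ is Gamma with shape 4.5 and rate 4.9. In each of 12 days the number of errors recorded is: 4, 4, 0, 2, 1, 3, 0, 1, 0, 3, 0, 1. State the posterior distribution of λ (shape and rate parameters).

The Poisson likelihood adds the total count to the shape and the number of exposure periods to the rate. Here ∑xᵢ = 19 and n = 12, so shape 4.5→23.5 and rate 4.9→16.9.

Posterior: Gamma(shape=23.5, rate=16.9)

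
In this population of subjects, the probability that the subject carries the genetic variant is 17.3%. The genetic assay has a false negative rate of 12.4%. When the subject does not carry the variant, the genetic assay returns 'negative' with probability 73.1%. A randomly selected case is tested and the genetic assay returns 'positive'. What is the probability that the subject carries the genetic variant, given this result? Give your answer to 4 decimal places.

P(H | E) ≈ 0.4052

Let H be the event that the subject carries the genetic variant. P(H) = 0.173, so P(¬H) = 0.827. With E the 'positive' result, P(E|H) = 0.876 and P(E|¬H) = 0.269.
P(E) = 0.876·0.173 + 0.269·0.827 = 0.15155 + 0.22246 = 0.37401.
By Bayes' theorem, P(H|E) = 0.15155 / 0.37401 = 0.4052.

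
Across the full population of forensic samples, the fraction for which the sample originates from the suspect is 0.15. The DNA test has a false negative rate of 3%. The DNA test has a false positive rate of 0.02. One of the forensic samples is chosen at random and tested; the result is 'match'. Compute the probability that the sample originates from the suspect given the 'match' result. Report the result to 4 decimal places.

Write H for 'the sample originates from the suspect'. Prior odds H:¬H = 0.15/0.85 = 0.17647. For the 'match' outcome, the likelihood ratio is 0.97/0.02 = 48.500.
Posterior odds = 0.17647 × 48.500 = 8.5588, so P(H|E) = 8.5588/(1+8.5588) = 0.8954.

P(H | E) ≈ 0.8954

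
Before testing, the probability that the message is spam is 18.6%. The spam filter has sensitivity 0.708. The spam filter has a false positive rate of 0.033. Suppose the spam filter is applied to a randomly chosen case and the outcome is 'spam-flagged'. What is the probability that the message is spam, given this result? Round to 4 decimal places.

Let H be the event that the message is spam. P(H) = 0.186, so P(¬H) = 0.814. With E the 'spam-flagged' result, P(E|H) = 0.708 and P(E|¬H) = 0.033.
P(E) = 0.708·0.186 + 0.033·0.814 = 0.13169 + 0.026862 = 0.15855.
By Bayes' theorem, P(H|E) = 0.13169 / 0.15855 = 0.8306.

P(H | E) ≈ 0.8306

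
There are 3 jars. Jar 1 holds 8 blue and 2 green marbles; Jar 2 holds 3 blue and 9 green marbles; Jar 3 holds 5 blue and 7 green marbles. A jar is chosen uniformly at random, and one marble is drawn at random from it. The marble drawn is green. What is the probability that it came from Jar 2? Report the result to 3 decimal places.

Posterior probability ≈ 0.489

P(green|Jar 1) = 0.2; P(green|Jar 2) = 0.75; P(green|Jar 3) = 0.5833.
Prior × likelihood for each source: 0.333333·0.2=0.06667, 0.333333·0.75=0.2500, 0.333333·0.5833=0.1944. Summing gives P(green) = 0.51111.
P(Jar 2 | green) = 0.2500 / 0.51111 = 0.489.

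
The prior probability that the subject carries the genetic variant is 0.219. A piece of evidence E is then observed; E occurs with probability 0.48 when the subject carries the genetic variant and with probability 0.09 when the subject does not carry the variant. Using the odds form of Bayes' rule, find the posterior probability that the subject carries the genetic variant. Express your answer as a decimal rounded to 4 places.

Posterior probability ≈ 0.5993

Prior odds = 0.219/(1−0.219) = 0.28041.
Likelihood ratio for E = 0.48/0.09 = 5.3333.
Posterior odds = prior odds × LR = 1.4955.
Posterior probability = odds/(1+odds) = 1.4955/2.4955 = 0.5993.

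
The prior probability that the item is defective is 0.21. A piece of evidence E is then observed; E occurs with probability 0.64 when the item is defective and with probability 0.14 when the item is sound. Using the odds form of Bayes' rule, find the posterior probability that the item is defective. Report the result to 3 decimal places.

Posterior probability ≈ 0.549

Prior odds = 0.21/(1−0.21) = 0.26582. In log-odds, ln(0.26582) = -1.3249.
Add log likelihood ratio: ln(4.5714) = 1.5198.
Posterior log-odds = 0.19490, so posterior odds = exp(0.19490) = 1.2152. Converting, P(H|E) = 1.2152/2.2152 = 0.549.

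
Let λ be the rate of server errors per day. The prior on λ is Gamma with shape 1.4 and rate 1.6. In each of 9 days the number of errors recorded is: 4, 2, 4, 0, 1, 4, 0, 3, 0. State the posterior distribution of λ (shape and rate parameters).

Total count ∑xᵢ = 18 over n = 9 days.
Gamma is conjugate to the Poisson likelihood: posterior is Gamma(shape = 1.4+18 = 19.4, rate = 1.6+9 = 10.6).

Posterior: Gamma(shape=19.4, rate=10.6)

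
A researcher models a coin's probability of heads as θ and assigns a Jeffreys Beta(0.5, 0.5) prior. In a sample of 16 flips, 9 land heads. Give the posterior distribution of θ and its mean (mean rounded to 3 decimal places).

Observing 9 successes and 7 failures updates Beta(0.5, 0.5) by adding the success and failure counts to the two shape parameters: α = 0.5+9 = 9.5, β = 0.5+7 = 7.5.
E[θ | data] = 9.5/(9.5+7.5) = 0.559.

Posterior: Beta(9.5, 7.5); mean ≈ 0.559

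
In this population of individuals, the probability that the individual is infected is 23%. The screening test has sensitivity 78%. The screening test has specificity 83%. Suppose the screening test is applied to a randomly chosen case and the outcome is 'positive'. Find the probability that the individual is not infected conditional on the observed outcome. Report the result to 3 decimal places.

P(¬H | E) ≈ 0.422

Let H be the event that the individual is infected. P(H) = 0.23, so P(¬H) = 0.77. With E the 'positive' result, P(E|H) = 0.78 and P(E|¬H) = 0.17.
P(E) = 0.78·0.23 + 0.17·0.77 = 0.17940 + 0.13090 = 0.31030.
By Bayes' theorem, P(H|E) = 0.17940 / 0.31030 = 0.578. Hence P(¬H|E) = 1 − 0.578 = 0.422.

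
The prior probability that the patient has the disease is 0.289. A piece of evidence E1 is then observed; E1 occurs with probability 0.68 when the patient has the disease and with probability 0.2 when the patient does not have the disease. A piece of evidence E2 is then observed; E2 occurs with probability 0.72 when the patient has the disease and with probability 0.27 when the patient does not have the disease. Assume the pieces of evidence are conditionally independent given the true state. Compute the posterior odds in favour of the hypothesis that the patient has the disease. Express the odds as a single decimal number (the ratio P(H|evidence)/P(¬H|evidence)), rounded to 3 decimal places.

Posterior odds ≈ 3.685

Prior odds = 0.289/(1−0.289) = 0.40647. In log-odds, ln(0.40647) = -0.90025.
Add log likelihood ratios: ln(3.4000) + ln(2.6667) = 2.2046.
Posterior log-odds = 1.3044, so posterior odds = exp(1.3044) = 3.6853.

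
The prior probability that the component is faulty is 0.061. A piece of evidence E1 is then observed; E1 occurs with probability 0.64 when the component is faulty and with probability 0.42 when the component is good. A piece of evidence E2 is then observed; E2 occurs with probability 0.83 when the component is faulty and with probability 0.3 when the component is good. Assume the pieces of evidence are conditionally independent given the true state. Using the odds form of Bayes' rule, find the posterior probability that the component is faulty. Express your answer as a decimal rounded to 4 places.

Prior odds = 0.061/(1−0.061) = 0.064963.
Likelihood ratio for E1 = 0.64/0.42 = 1.5238.
Likelihood ratio for E2 = 0.83/0.3 = 2.7667.
Posterior odds = prior odds × LR₁ × LR₂ = 0.27387.
Posterior probability = odds/(1+odds) = 0.27387/1.2739 = 0.2150.

Posterior probability ≈ 0.2150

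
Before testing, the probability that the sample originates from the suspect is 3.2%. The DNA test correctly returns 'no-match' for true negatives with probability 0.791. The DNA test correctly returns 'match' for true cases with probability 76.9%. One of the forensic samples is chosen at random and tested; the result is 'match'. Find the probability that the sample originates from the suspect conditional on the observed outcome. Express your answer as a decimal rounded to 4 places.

P(H | E) ≈ 0.1084

Let H be the event that the sample originates from the suspect. P(H) = 0.032, so P(¬H) = 0.968. With E the 'match' result, P(E|H) = 0.769 and P(E|¬H) = 0.209.
P(E) = 0.769·0.032 + 0.209·0.968 = 0.024608 + 0.20231 = 0.22692.
By Bayes' theorem, P(H|E) = 0.024608 / 0.22692 = 0.1084.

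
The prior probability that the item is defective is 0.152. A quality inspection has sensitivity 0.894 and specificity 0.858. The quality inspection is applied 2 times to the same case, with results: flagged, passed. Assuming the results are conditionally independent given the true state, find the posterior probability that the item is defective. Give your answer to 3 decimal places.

Posterior P(H) ≈ 0.122

Let H be the event that the item is defective; start with P(H) = 0.152. P('flagged'|H) = 0.894, P('flagged'|¬H) = 0.142.
Update on result 1 ('flagged'): P(H) ← 0.894·0.1520 / (0.894·0.1520 + 0.142·0.8480) = 0.13589/0.25630 = 0.5302.
Update on result 2 ('passed'): P(H) ← 0.106·0.5302 / (0.106·0.5302 + 0.858·0.4698) = 0.056199/0.45930 = 0.1224.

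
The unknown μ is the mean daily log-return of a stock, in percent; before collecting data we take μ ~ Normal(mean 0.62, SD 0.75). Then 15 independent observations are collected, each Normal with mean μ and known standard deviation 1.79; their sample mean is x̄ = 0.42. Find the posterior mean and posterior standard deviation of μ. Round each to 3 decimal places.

With known σ, the Normal prior is conjugate. Weight on the data is w = (n/σ²)/(n/σ² + 1/τ₀²) = 4.68150/(4.68150+1.77778) = 0.72477.
Posterior mean = w·x̄ + (1−w)·μ₀ = 0.72477·0.42 + 0.27523·0.62 = 0.475. Posterior variance = 1/(4.68150+1.77778) = 0.154816, so SD = 0.393.

Posterior mean ≈ 0.475; posterior SD ≈ 0.393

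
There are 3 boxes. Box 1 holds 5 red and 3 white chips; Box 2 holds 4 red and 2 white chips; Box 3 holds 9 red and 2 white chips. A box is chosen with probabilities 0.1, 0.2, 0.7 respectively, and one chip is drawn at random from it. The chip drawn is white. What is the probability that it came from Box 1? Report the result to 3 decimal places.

Tabulate prior·likelihood by source: [1] prior 0.1, lik 0.375, product 0.03750; [2] prior 0.2, lik 0.3333, product 0.06667; [3] prior 0.7, lik 0.1818, product 0.1273.
Normalizing constant = 0.23144; the posterior for Box 1 is its product over the sum, 0.03750/0.23144 = 0.162.

Posterior probability ≈ 0.162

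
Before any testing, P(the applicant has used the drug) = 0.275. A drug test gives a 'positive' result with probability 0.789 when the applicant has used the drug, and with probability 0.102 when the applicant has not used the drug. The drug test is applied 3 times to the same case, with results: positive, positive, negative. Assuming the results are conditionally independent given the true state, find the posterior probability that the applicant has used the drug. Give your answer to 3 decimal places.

Let H be the event that the applicant has used the drug; start with P(H) = 0.275. P('positive'|H) = 0.789, P('positive'|¬H) = 0.102.
Update on result 1 ('positive'): P(H) ← 0.789·0.2750 / (0.789·0.2750 + 0.102·0.7250) = 0.21698/0.29092 = 0.7458.
Update on result 2 ('positive'): P(H) ← 0.789·0.7458 / (0.789·0.7458 + 0.102·0.2542) = 0.58844/0.61437 = 0.9578.
Update on result 3 ('negative'): P(H) ← 0.211·0.9578 / (0.211·0.9578 + 0.898·0.0422) = 0.20210/0.23999 = 0.8421.

Posterior P(H) ≈ 0.842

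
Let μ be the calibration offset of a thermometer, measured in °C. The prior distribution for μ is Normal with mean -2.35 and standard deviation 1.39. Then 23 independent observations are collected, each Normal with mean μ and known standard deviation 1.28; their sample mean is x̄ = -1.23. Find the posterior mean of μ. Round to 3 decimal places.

With known σ, the Normal prior is conjugate. Weight on the data is w = (n/σ²)/(n/σ² + 1/τ₀²) = 14.0381/(14.0381+0.517572) = 0.96444.
Posterior mean = w·x̄ + (1−w)·μ₀ = 0.96444·-1.23 + 0.035558·-2.35 = -1.270.

Posterior mean ≈ -1.270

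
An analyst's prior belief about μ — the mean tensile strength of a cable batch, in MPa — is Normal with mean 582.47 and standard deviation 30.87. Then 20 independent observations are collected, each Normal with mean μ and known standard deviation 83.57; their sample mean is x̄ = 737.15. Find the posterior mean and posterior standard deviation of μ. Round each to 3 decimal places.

With known σ, the Normal prior is conjugate. Weight on the data is w = (n/σ²)/(n/σ² + 1/τ₀²) = 0.00286371/(0.00286371+0.00104937) = 0.73183.
Posterior mean = w·x̄ + (1−w)·μ₀ = 0.73183·737.15 + 0.26817·582.47 = 695.670. Posterior variance = 1/(0.00286371+0.00104937) = 255.553, so SD = 15.986.

Posterior mean ≈ 695.670; posterior SD ≈ 15.986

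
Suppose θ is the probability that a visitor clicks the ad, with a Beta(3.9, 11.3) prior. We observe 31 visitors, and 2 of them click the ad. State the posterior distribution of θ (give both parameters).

Observing 2 successes and 29 failures updates Beta(3.9, 11.3) by adding the success and failure counts to the two shape parameters: α = 3.9+2 = 5.9, β = 11.3+29 = 40.3.

Posterior: Beta(5.9, 40.3)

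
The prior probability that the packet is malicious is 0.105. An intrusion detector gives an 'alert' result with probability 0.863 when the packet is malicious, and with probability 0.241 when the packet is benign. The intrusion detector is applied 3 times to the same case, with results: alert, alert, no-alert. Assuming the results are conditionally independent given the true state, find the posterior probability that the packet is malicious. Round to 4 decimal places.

Posterior P(H) ≈ 0.2136

Let H be the event that the packet is malicious; start with P(H) = 0.105. P('alert'|H) = 0.863, P('alert'|¬H) = 0.241.
Update on result 1 ('alert'): P(H) ← 0.863·0.1050 / (0.863·0.1050 + 0.241·0.8950) = 0.090615/0.30631 = 0.2958.
Update on result 2 ('alert'): P(H) ← 0.863·0.2958 / (0.863·0.2958 + 0.241·0.7042) = 0.25530/0.42500 = 0.6007.
Update on result 3 ('no-alert'): P(H) ← 0.137·0.6007 / (0.137·0.6007 + 0.759·0.3993) = 0.082296/0.38537 = 0.2136.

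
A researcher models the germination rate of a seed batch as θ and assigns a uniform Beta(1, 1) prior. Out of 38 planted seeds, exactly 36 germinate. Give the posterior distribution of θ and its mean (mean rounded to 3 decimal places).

Posterior: Beta(37, 3); mean ≈ 0.925

Observing 36 successes and 2 failures updates Beta(1, 1) by adding the success and failure counts to the two shape parameters: α = 1+36 = 37, β = 1+2 = 3.
E[θ | data] = 37/(37+3) = 0.925.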